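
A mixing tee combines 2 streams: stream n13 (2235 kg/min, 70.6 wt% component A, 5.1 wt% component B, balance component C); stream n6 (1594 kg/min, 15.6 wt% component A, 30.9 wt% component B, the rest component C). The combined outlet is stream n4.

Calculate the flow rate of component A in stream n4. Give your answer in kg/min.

component A out = component A in = 2235×0.706 + 1594×0.156 = 1826.6 kg/min.

1827 kg/min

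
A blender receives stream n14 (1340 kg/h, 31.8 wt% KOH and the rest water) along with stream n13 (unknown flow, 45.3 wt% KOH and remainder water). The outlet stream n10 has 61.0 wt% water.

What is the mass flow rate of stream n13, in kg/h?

Let n13 be the unknown flow. Total out = 1340 + n13.
water balance: 913.88 + 0.547·n13 = 0.610·(1340 + n13)
(0.547 − 0.610)·n13 = 0.610×1340 − 913.88 = -96.48
n13 = -96.48 / -0.063 = 1531.4 kg/h

1531 kg/h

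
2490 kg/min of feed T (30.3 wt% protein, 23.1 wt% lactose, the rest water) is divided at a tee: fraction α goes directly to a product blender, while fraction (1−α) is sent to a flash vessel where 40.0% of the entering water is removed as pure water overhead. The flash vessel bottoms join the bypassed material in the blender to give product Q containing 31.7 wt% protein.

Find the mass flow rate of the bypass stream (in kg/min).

All 2490×0.303 = 754.47 kg/min of protein reaches Q, so Q = 754.47/0.317 = 2380 kg/min and vapour = 109.97 kg/min.
The evaporator receives (1−α)·2490 of feed at 0.466 water and removes 0.400 of that water:
0.400×0.466×(1−α)×2490 = 109.97
(1−α) = 109.97/464.14 = 0.2369;  α = 0.7631.
Bypass flow = 0.7631×2490 = 1900 kg/min.

1900 kg/min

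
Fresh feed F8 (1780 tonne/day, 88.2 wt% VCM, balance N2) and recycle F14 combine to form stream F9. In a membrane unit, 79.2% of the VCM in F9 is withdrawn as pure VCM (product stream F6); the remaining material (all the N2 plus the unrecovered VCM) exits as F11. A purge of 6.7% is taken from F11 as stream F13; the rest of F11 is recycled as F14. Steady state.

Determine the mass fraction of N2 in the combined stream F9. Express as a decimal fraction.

N2 enters only via F8 and leaves only via the purge: 1780×0.118 = 0.067×(N2 in F11), and the membrane unit passes all N2, so N2 in F9 = N2 in F11 = 3134.9 tonne/day.
VCM in F9: m_A = 1780×0.882 + (1−0.067)·(1−0.792)·m_A, so m_A = 1570/0.8059 = 1948 tonne/day.
F9 = 1948 + 3134.9 = 5082.9 tonne/day.
N2 fraction in F9 = 3134.9/5082.9 = 0.617.

0.617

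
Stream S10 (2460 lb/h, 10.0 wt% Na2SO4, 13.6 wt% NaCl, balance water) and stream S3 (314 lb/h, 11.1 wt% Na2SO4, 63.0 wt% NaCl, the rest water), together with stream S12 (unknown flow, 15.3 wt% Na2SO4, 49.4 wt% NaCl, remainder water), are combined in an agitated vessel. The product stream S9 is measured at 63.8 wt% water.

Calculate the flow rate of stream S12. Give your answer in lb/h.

670 lb/h

Let S12 be the unknown flow. Total out = 2774 + S12.
water balance: 1960.8 + 0.353·S12 = 0.638·(2774 + S12)
(0.353 − 0.638)·S12 = 0.638×2774 − 1960.8 = -190.95
S12 = -190.95 / -0.285 = 670.01 lb/h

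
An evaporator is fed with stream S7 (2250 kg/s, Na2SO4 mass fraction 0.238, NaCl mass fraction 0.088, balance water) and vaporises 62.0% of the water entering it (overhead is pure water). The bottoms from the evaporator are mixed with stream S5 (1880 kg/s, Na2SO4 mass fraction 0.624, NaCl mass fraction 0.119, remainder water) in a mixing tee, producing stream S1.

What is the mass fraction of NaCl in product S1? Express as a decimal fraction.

0.132

Vapour removed = 0.620×0.674×2250 = 940.23 kg/s; concentrate = 1309.8 kg/s.
NaCl reaching the mixer = 198 (from concentrate) + 1880×0.119 = 421.72 kg/s.
Product flow = 1309.8 + 1880 = 3189.8 kg/s; NaCl fraction = 0.132.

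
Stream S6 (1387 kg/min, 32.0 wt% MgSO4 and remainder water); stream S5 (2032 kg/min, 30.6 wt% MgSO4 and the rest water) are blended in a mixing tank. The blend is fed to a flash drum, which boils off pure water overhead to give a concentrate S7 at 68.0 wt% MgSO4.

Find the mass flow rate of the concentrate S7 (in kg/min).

1567 kg/min

MgSO4 entering = 1387×0.320 + 2032×0.306 = 1065.6 kg/min.
All MgSO4 reports to S7, so S7 = 1065.6/0.680 = 1567.1 kg/min.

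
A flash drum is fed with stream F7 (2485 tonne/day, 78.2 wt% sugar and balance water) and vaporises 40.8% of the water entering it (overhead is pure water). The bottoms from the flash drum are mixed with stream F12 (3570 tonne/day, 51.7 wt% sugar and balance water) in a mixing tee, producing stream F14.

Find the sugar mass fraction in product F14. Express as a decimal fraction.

0.649

Vapour removed = 0.408×0.218×2485 = 221.03 tonne/day; concentrate = 2264 tonne/day.
sugar reaching the mixer = 1943.3 (from concentrate) + 3570×0.517 = 3789 tonne/day.
Product flow = 2264 + 3570 = 5834 tonne/day; sugar fraction = 0.649.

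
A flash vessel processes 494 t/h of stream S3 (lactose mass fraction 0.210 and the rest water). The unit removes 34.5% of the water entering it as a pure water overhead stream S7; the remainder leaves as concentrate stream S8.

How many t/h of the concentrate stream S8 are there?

359.4 t/h

water entering = 494×0.790 = 390.26 t/h; overhead removed = 0.345×390.26 = 134.64 t/h.
Concentrate = 494 − 134.64 = 359.36 t/h.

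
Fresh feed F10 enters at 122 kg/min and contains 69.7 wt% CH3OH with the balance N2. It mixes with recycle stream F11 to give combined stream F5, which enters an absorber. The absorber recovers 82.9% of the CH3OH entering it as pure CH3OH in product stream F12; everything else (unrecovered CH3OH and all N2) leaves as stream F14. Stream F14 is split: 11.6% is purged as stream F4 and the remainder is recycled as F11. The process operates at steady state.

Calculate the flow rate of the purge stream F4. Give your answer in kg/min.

38.95 kg/min

N2 enters only via F10 and leaves only via the purge: 122×0.303 = 0.116×(N2 in F14), and the absorber passes all N2, so N2 in F5 = N2 in F14 = 318.67 kg/min.
CH3OH in F5: m_A = 122×0.697 + (1−0.116)·(1−0.829)·m_A, so m_A = 85.034/0.8488 = 100.18 kg/min.
F14 = (1−0.829)×100.18 + 318.67 = 335.8 kg/min.
Purge F4 = 0.116×335.8 = 38.953 kg/min.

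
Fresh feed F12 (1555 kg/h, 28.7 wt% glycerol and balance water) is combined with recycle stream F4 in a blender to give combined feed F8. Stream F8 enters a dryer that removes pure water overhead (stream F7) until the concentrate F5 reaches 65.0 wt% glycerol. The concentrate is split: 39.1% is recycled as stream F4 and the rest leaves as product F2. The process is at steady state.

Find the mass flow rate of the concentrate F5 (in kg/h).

Overall glycerol balance (none leaves overhead): glycerol in fresh feed = glycerol in product, i.e. 1555×0.287 = (1−0.391)·F5·0.650.
F5 = 446.28/(0.650×0.609) = 1127.4 kg/h.

1127 kg/h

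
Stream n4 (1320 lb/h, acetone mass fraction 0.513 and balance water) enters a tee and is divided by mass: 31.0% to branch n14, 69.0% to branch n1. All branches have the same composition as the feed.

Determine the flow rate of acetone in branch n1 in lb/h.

Branch n1 total = 0.690×1320 = 910.8 lb/h.
acetone in n1 = 0.513×910.8 = 467.24 lb/h.

467.2 lb/h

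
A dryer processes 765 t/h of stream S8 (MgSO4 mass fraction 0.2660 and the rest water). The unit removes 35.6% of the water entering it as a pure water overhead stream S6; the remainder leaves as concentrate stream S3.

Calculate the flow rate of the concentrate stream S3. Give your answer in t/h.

565.1 t/h

water entering = 765×0.734 = 561.51 t/h; overhead removed = 0.356×561.51 = 199.9 t/h.
Concentrate = 765 − 199.9 = 565.1 t/h.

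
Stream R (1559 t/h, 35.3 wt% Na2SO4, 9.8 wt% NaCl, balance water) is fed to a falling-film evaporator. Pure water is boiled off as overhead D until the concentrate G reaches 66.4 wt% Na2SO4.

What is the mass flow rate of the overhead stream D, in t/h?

730.2 t/h

Na2SO4 is conserved: 1559×0.353 = 550.33 t/h all reports to the concentrate.
Concentrate = 550.33/(target fraction) = 828.81 t/h.
Overhead = 1559 − 828.81 = 730.19 t/h.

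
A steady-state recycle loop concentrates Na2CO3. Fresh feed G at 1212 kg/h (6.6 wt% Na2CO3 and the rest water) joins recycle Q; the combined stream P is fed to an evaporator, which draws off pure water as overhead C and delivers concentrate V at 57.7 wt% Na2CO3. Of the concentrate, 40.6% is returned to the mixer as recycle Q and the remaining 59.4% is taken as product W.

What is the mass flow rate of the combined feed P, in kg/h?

Overall Na2CO3 balance (none leaves overhead): Na2CO3 in fresh feed = Na2CO3 in product, i.e. 1212×0.066 = (1−0.406)·V·0.577.
V = 79.992/(0.577×0.594) = 233.39 kg/h.
Recycle Q = 0.406×233.39 = 94.757 kg/h.
Combined feed P = 1212 + 94.757 = 1306.8 kg/h.

1307 kg/h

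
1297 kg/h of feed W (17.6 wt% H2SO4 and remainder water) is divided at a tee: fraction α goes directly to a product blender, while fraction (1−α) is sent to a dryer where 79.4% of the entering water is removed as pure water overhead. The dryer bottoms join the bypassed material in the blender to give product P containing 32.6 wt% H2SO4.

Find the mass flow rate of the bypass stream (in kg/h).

384.9 kg/h

All 1297×0.176 = 228.27 kg/h of H2SO4 reaches P, so P = 228.27/0.326 = 700.22 kg/h and vapour = 596.78 kg/h.
The evaporator receives (1−α)·1297 of feed at 0.824 water and removes 0.794 of that water:
0.794×0.824×(1−α)×1297 = 596.78
(1−α) = 596.78/848.57 = 0.7033;  α = 0.2967.
Bypass flow = 0.2967×1297 = 384.85 kg/h.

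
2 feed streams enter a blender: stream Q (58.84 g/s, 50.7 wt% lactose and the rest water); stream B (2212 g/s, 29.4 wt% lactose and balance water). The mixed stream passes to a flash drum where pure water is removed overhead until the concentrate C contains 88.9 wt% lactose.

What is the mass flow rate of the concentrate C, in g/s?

lactose entering = 58.84×0.507 + 2212×0.294 = 680.16 g/s.
All lactose reports to C, so C = 680.16/0.889 = 765.08 g/s.

765.1 g/s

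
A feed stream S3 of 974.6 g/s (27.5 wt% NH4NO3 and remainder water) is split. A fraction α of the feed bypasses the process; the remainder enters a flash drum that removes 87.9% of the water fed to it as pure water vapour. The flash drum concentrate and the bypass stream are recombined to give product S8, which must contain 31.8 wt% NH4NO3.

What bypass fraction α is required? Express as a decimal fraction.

0.788

All 974.6×0.275 = 268.02 g/s of NH4NO3 reaches S8, so S8 = 268.02/0.318 = 842.81 g/s and vapour = 131.79 g/s.
The evaporator receives (1−α)·974.6 of feed at 0.725 water and removes 0.879 of that water:
0.879×0.725×(1−α)×974.6 = 131.79
(1−α) = 131.79/621.09 = 0.2122;  α = 0.7878.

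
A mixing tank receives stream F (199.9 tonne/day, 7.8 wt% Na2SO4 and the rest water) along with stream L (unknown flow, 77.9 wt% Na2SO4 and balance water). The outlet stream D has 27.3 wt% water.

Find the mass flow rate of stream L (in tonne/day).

2495 tonne/day

Let L be the unknown flow. Total out = 199.9 + L.
water balance: 184.31 + 0.221·L = 0.273·(199.9 + L)
(0.221 − 0.273)·L = 0.273×199.9 − 184.31 = -129.74
L = -129.74 / -0.052 = 2494.9 tonne/day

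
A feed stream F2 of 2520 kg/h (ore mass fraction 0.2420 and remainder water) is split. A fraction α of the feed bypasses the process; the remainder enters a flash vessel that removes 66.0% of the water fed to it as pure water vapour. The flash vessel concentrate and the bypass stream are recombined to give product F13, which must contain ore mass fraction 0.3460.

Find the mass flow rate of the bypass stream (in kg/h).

All 2520×0.242 = 609.84 kg/h of ore reaches F13, so F13 = 609.84/0.346 = 1762.5 kg/h and vapour = 757.46 kg/h.
The evaporator receives (1−α)·2520 of feed at 0.758 water and removes 0.660 of that water:
0.660×0.758×(1−α)×2520 = 757.46
(1−α) = 757.46/1260.7 = 0.6008;  α = 0.3992.
Bypass flow = 0.3992×2520 = 1005.9 kg/h.

1006 kg/h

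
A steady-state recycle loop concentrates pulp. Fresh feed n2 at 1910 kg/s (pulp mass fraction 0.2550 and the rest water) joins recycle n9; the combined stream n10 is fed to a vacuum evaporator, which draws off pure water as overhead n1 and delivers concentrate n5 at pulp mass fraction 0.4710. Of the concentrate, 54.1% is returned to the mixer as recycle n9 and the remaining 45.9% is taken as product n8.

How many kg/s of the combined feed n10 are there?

3129 kg/s

Overall pulp balance (none leaves overhead): pulp in fresh feed = pulp in product, i.e. 1910×0.255 = (1−0.541)·n5·0.471.
n5 = 487.05/(0.471×0.459) = 2252.9 kg/s.
Recycle n9 = 0.541×2252.9 = 1218.8 kg/s.
Combined feed n10 = 1910 + 1218.8 = 3128.8 kg/s.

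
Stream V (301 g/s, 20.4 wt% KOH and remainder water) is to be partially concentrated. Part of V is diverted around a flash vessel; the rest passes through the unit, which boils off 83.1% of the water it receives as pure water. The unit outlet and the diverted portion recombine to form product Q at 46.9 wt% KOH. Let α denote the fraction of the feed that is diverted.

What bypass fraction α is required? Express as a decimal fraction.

All 301×0.204 = 61.404 g/s of KOH reaches Q, so Q = 61.404/0.469 = 130.93 g/s and vapour = 170.07 g/s.
The evaporator receives (1−α)·301 of feed at 0.796 water and removes 0.831 of that water:
0.831×0.796×(1−α)×301 = 170.07
(1−α) = 170.07/199.1 = 0.8542;  α = 0.1458.

0.146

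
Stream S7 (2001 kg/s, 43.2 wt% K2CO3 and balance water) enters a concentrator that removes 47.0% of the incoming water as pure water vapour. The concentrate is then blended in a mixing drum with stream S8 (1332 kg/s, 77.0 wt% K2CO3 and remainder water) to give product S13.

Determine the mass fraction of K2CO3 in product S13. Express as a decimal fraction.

0.675

Vapour removed = 0.470×0.568×2001 = 534.19 kg/s; concentrate = 1466.8 kg/s.
K2CO3 reaching the mixer = 864.43 (from concentrate) + 1332×0.770 = 1890.1 kg/s.
Product flow = 1466.8 + 1332 = 2798.8 kg/s; K2CO3 fraction = 0.675.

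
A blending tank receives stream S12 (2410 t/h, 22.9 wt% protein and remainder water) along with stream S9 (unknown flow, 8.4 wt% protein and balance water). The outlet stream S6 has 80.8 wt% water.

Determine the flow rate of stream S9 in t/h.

Let S9 be the unknown flow. Total out = 2410 + S9.
water balance: 1858.1 + 0.916·S9 = 0.808·(2410 + S9)
(0.916 − 0.808)·S9 = 0.808×2410 − 1858.1 = 89.17
S9 = 89.17 / 0.108 = 825.65 t/h

825.6 t/h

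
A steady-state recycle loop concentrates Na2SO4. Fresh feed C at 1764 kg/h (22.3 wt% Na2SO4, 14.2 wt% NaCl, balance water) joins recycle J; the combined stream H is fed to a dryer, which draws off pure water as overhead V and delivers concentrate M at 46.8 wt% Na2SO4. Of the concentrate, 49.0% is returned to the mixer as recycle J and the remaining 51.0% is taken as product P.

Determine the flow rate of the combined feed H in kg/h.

Overall Na2SO4 balance (none leaves overhead): Na2SO4 in fresh feed = Na2SO4 in product, i.e. 1764×0.223 = (1−0.490)·M·0.468.
M = 393.37/(0.468×0.510) = 1648.1 kg/h.
Recycle J = 0.490×1648.1 = 807.58 kg/h.
Combined feed H = 1764 + 807.58 = 2571.6 kg/h.

2572 kg/h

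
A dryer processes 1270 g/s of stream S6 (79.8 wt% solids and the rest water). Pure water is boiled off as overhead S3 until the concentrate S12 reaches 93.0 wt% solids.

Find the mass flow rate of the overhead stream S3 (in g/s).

180.3 g/s

solids is conserved: 1270×0.798 = 1013.5 g/s all reports to the concentrate.
Concentrate = 1013.5/(target fraction) = 1089.7 g/s.
Overhead = 1270 − 1089.7 = 180.26 g/s.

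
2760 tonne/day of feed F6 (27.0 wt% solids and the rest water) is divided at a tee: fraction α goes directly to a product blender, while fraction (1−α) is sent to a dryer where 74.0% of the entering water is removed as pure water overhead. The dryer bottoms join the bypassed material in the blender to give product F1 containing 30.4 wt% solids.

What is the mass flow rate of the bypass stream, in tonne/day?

2189 tonne/day

All 2760×0.270 = 745.2 tonne/day of solids reaches F1, so F1 = 745.2/0.304 = 2451.3 tonne/day and vapour = 308.68 tonne/day.
The evaporator receives (1−α)·2760 of feed at 0.730 water and removes 0.740 of that water:
0.740×0.730×(1−α)×2760 = 308.68
(1−α) = 308.68/1491 = 0.2070;  α = 0.7930.
Bypass flow = 0.7930×2760 = 2188.6 tonne/day.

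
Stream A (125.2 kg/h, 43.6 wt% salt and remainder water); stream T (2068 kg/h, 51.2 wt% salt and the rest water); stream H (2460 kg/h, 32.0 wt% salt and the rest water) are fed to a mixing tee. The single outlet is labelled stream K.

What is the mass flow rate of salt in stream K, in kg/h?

salt out = salt in = 125.2×0.436 + 2068×0.512 + 2460×0.320 = 1900.6 kg/h.

1901 kg/h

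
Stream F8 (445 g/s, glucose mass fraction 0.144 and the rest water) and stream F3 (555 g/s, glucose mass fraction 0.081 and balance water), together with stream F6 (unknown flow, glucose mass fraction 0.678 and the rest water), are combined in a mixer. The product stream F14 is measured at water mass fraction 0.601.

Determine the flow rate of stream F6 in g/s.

1039 g/s

Let F6 be the unknown flow. Total out = 1000 + F6.
water balance: 890.97 + 0.322·F6 = 0.601·(1000 + F6)
(0.322 − 0.601)·F6 = 0.601×1000 − 890.97 = -289.97
F6 = -289.97 / -0.279 = 1039.3 g/s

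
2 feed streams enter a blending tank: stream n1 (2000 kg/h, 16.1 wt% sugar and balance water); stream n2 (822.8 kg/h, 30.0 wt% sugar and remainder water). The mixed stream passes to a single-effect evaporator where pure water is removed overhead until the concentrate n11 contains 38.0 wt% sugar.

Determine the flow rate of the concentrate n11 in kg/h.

sugar entering = 2000×0.161 + 822.8×0.300 = 568.84 kg/h.
All sugar reports to n11, so n11 = 568.84/0.380 = 1496.9 kg/h.

1497 kg/h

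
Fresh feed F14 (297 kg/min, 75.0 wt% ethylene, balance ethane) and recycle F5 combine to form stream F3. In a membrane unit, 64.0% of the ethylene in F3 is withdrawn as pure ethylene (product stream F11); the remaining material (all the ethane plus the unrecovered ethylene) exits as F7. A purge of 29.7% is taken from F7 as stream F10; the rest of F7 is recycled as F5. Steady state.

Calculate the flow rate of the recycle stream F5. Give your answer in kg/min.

251.2 kg/min

ethane enters only via F14 and leaves only via the purge: 297×0.250 = 0.297×(ethane in F7), and the membrane unit passes all ethane, so ethane in F3 = ethane in F7 = 250 kg/min.
ethylene in F3: m_A = 297×0.750 + (1−0.297)·(1−0.640)·m_A, so m_A = 222.75/0.7469 = 298.22 kg/min.
F7 = (1−0.640)×298.22 + 250 = 357.36 kg/min.
Recycle F5 = (1−0.297)×357.36 = 251.22 kg/min.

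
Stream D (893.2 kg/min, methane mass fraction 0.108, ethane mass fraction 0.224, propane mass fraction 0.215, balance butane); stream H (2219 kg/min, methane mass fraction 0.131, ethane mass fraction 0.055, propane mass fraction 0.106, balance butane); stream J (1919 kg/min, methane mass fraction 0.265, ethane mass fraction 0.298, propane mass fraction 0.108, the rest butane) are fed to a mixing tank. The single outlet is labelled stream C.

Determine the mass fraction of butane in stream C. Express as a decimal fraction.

0.518

Total flow out = 893.2 + 2219 + 1919 = 5031.2 kg/min.
butane in = 893.2×0.453 + 2219×0.708 + 1919×0.329 = 2607 kg/min.
butane mass fraction in C = 2607/5031.2 = 0.518.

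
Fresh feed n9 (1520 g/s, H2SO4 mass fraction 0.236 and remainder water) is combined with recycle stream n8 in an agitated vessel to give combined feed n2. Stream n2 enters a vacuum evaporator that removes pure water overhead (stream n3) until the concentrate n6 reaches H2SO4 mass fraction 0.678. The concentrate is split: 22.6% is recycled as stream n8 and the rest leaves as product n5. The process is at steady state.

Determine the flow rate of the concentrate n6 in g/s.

Overall H2SO4 balance (none leaves overhead): H2SO4 in fresh feed = H2SO4 in product, i.e. 1520×0.236 = (1−0.226)·n6·0.678.
n6 = 358.72/(0.678×0.774) = 683.57 g/s.

683.6 g/s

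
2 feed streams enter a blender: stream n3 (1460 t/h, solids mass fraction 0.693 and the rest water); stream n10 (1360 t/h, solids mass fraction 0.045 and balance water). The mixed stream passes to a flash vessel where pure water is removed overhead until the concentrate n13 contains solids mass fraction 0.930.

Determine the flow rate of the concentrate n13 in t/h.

solids entering = 1460×0.693 + 1360×0.045 = 1073 t/h.
All solids reports to n13, so n13 = 1073/0.930 = 1153.7 t/h.

1154 t/h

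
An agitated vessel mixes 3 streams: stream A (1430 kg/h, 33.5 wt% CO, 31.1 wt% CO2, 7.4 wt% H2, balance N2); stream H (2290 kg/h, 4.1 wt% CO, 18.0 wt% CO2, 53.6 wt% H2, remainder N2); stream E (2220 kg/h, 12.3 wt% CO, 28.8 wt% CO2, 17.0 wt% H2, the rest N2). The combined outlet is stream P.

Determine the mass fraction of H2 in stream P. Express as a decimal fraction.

0.2880

Total flow out = 1430 + 2290 + 2220 = 5940 kg/h.
H2 in = 1430×0.074 + 2290×0.536 + 2220×0.170 = 1710.7 kg/h.
H2 mass fraction in P = 1710.7/5940 = 0.2880.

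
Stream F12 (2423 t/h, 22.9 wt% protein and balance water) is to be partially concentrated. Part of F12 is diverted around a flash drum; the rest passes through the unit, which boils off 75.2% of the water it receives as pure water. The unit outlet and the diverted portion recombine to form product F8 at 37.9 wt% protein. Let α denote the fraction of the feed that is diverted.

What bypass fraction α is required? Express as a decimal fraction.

0.317

All 2423×0.229 = 554.87 t/h of protein reaches F8, so F8 = 554.87/0.379 = 1464 t/h and vapour = 958.97 t/h.
The evaporator receives (1−α)·2423 of feed at 0.771 water and removes 0.752 of that water:
0.752×0.771×(1−α)×2423 = 958.97
(1−α) = 958.97/1404.8 = 0.6826;  α = 0.3174.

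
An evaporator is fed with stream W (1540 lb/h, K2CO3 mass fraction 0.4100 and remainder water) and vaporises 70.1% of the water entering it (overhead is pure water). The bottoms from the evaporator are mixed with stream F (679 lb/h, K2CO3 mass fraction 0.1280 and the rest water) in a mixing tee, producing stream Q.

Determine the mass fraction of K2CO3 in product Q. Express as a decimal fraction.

Vapour removed = 0.701×0.590×1540 = 636.93 lb/h; concentrate = 903.07 lb/h.
K2CO3 reaching the mixer = 631.4 (from concentrate) + 679×0.128 = 718.31 lb/h.
Product flow = 903.07 + 679 = 1582.1 lb/h; K2CO3 fraction = 0.4540.

0.4540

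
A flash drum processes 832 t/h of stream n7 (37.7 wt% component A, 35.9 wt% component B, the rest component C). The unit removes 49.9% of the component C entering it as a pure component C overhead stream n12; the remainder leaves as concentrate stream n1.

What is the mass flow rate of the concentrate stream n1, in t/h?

component C entering = 832×0.264 = 219.65 t/h; overhead removed = 0.499×219.65 = 109.6 t/h.
Concentrate = 832 − 109.6 = 722.4 t/h.

722.4 t/h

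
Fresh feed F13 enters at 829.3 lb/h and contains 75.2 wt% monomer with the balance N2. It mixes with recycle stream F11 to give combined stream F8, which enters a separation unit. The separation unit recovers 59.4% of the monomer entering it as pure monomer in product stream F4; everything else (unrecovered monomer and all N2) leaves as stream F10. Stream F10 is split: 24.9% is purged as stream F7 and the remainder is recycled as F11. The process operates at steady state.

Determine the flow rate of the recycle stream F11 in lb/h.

N2 enters only via F13 and leaves only via the purge: 829.3×0.248 = 0.249×(N2 in F10), and the separation unit passes all N2, so N2 in F8 = N2 in F10 = 825.97 lb/h.
monomer in F8: m_A = 829.3×0.752 + (1−0.249)·(1−0.594)·m_A, so m_A = 623.63/0.6951 = 897.19 lb/h.
F10 = (1−0.594)×897.19 + 825.97 = 1190.2 lb/h.
Recycle F11 = (1−0.249)×1190.2 = 893.86 lb/h.

893.9 lb/h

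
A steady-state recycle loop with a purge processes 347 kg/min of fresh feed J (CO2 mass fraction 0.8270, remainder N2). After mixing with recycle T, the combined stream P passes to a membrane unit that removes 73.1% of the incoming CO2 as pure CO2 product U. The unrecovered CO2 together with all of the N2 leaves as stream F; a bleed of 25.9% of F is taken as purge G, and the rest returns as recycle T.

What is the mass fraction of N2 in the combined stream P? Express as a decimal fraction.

0.3927

N2 enters only via J and leaves only via the purge: 347×0.173 = 0.259×(N2 in F), and the membrane unit passes all N2, so N2 in P = N2 in F = 231.78 kg/min.
CO2 in P: m_A = 347×0.827 + (1−0.259)·(1−0.731)·m_A, so m_A = 286.97/0.8007 = 358.41 kg/min.
P = 358.41 + 231.78 = 590.19 kg/min.
N2 fraction in P = 231.78/590.19 = 0.3927.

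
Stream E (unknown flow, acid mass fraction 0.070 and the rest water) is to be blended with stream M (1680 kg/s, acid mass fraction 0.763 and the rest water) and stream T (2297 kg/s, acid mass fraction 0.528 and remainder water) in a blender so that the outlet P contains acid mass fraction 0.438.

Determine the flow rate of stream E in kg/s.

2045 kg/s

Let E be the unknown flow. Total out = 3977 + E.
acid balance: 2494.7 + 0.070·E = 0.438·(3977 + E)
(0.070 − 0.438)·E = 0.438×3977 − 2494.7 = -752.73
E = -752.73 / -0.368 = 2045.5 kg/s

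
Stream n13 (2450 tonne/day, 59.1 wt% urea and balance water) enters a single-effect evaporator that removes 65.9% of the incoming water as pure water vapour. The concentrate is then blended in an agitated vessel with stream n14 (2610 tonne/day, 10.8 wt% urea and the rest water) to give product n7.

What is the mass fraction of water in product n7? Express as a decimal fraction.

0.607

Vapour removed = 0.659×0.409×2450 = 660.35 tonne/day; concentrate = 1789.6 tonne/day.
water reaching the mixer = 341.7 (from concentrate) + 2610×0.892 = 2669.8 tonne/day.
Product flow = 1789.6 + 2610 = 4399.6 tonne/day; water fraction = 0.607.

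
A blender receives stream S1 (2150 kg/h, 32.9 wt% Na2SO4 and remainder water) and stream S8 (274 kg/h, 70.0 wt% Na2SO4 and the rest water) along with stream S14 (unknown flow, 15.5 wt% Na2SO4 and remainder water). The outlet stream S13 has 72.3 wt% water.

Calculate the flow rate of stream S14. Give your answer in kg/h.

1866 kg/h

Let S14 be the unknown flow. Total out = 2424 + S14.
water balance: 1524.9 + 0.845·S14 = 0.723·(2424 + S14)
(0.845 − 0.723)·S14 = 0.723×2424 − 1524.9 = 227.7
S14 = 227.7 / 0.122 = 1866.4 kg/h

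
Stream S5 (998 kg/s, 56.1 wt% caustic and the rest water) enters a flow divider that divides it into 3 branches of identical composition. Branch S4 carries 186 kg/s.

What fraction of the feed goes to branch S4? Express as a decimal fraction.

Fraction to S4 = 186/998 = 0.1864.

0.186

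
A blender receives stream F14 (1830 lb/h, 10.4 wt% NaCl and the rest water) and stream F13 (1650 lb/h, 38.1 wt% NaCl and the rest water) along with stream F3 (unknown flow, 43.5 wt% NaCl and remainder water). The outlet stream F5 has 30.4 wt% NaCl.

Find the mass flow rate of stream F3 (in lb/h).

1824 lb/h

Let F3 be the unknown flow. Total out = 3480 + F3.
NaCl balance: 818.97 + 0.435·F3 = 0.304·(3480 + F3)
(0.435 − 0.304)·F3 = 0.304×3480 − 818.97 = 238.95
F3 = 238.95 / 0.131 = 1824 lb/h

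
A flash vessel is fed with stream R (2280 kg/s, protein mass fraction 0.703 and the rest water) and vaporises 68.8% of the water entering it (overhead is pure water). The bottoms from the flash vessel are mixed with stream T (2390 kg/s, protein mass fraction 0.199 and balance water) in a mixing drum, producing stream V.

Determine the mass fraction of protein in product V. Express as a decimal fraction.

0.494

Vapour removed = 0.688×0.297×2280 = 465.89 kg/s; concentrate = 1814.1 kg/s.
protein reaching the mixer = 1602.8 (from concentrate) + 2390×0.199 = 2078.4 kg/s.
Product flow = 1814.1 + 2390 = 4204.1 kg/s; protein fraction = 0.494.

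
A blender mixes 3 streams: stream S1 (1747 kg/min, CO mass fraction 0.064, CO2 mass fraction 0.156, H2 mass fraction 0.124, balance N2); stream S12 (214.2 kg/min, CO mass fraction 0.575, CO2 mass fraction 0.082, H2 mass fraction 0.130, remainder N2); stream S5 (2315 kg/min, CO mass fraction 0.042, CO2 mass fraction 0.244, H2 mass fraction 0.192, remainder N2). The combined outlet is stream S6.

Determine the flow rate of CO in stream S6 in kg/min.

CO out = CO in = 1747×0.064 + 214.2×0.575 + 2315×0.042 = 332.2 kg/min.

332.2 kg/min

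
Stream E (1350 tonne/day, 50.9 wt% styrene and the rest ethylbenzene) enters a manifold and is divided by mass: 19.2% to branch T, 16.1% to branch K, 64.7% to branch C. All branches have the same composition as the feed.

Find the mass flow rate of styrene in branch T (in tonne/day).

Branch T total = 0.192×1350 = 259.2 tonne/day.
styrene in T = 0.509×259.2 = 131.93 tonne/day.

131.9 tonne/day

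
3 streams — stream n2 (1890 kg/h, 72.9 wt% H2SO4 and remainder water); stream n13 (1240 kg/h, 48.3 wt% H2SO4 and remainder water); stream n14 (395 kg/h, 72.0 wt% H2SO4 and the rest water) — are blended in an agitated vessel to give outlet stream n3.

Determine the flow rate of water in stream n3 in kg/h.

1264 kg/h

water out = water in = 1890×0.271 + 1240×0.517 + 395×0.280 = 1263.9 kg/h.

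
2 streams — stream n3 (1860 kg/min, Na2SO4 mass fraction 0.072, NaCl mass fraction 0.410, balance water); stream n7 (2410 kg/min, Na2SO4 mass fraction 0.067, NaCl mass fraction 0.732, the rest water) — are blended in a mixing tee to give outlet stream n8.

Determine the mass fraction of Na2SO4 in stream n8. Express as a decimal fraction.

Total flow out = 1860 + 2410 = 4270 kg/min.
Na2SO4 in = 1860×0.072 + 2410×0.067 = 295.39 kg/min.
Na2SO4 mass fraction in n8 = 295.39/4270 = 0.069.

0.069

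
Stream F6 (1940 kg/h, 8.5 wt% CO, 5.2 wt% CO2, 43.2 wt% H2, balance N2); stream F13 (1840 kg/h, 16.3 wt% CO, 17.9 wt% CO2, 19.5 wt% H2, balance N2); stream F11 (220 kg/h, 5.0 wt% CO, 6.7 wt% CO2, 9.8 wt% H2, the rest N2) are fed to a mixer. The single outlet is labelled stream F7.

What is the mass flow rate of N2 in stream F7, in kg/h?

1861 kg/h

N2 out = N2 in = 1940×0.431 + 1840×0.463 + 220×0.785 = 1860.8 kg/h.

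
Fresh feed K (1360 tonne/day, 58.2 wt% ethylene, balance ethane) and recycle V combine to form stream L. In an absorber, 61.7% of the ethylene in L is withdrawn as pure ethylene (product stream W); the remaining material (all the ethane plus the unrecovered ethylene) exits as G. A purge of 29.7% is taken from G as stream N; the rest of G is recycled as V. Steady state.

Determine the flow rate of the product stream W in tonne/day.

668.3 tonne/day

ethylene in L: m_A = 1360×0.582 + (1−0.297)·(1−0.617)·m_A, so m_A = 791.52/0.7308 = 1083.2 tonne/day.
Product W = 0.617×1083.2 = 668.31 tonne/day.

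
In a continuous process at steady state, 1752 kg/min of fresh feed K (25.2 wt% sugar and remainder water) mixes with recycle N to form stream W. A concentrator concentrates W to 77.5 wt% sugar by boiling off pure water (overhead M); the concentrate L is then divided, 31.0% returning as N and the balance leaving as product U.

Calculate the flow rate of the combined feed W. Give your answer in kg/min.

Overall sugar balance (none leaves overhead): sugar in fresh feed = sugar in product, i.e. 1752×0.252 = (1−0.310)·L·0.775.
L = 441.5/(0.775×0.690) = 825.63 kg/min.
Recycle N = 0.310×825.63 = 255.94 kg/min.
Combined feed W = 1752 + 255.94 = 2007.9 kg/min.

2008 kg/min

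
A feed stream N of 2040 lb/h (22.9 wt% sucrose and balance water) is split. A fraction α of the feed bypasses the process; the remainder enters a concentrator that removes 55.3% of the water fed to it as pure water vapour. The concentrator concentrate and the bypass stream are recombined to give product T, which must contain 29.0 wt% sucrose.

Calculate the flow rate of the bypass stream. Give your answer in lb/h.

1034 lb/h

All 2040×0.229 = 467.16 lb/h of sucrose reaches T, so T = 467.16/0.290 = 1610.9 lb/h and vapour = 429.1 lb/h.
The evaporator receives (1−α)·2040 of feed at 0.771 water and removes 0.553 of that water:
0.553×0.771×(1−α)×2040 = 429.1
(1−α) = 429.1/869.78 = 0.4933;  α = 0.5067.
Bypass flow = 0.5067×2040 = 1033.6 lb/h.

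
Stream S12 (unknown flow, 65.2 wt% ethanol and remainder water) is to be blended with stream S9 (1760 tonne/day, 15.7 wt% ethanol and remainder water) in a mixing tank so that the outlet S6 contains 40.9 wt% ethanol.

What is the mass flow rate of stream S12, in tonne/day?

1825 tonne/day

Let S12 be the unknown flow. Total out = 1760 + S12.
ethanol balance: 276.32 + 0.652·S12 = 0.409·(1760 + S12)
(0.652 − 0.409)·S12 = 0.409×1760 − 276.32 = 443.52
S12 = 443.52 / 0.243 = 1825.2 tonne/day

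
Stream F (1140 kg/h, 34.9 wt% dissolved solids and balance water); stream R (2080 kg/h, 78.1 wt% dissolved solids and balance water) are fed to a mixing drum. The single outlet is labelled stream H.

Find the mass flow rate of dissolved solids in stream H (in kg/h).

dissolved solids out = dissolved solids in = 1140×0.349 + 2080×0.781 = 2022.3 kg/h.

2022 kg/h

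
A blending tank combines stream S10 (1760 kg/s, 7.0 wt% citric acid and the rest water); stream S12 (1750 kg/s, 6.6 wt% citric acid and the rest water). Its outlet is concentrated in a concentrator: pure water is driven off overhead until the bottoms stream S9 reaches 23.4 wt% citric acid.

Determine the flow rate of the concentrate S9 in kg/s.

citric acid entering = 1760×0.070 + 1750×0.066 = 238.7 kg/s.
All citric acid reports to S9, so S9 = 238.7/0.234 = 1020.1 kg/s.

1020 kg/s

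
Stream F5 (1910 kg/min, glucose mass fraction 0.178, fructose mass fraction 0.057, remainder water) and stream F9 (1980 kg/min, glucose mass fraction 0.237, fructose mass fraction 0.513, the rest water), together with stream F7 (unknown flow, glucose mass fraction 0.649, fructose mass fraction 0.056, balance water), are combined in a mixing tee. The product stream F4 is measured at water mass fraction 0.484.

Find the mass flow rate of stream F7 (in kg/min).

388.3 kg/min

Let F7 be the unknown flow. Total out = 3890 + F7.
water balance: 1956.2 + 0.295·F7 = 0.484·(3890 + F7)
(0.295 − 0.484)·F7 = 0.484×3890 − 1956.2 = -73.39
F7 = -73.39 / -0.189 = 388.31 kg/min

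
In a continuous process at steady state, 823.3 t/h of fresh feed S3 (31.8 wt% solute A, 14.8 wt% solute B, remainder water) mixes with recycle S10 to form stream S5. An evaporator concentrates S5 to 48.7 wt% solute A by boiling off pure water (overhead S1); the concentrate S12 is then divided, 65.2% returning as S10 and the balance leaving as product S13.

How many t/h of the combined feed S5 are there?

Overall solute A balance (none leaves overhead): solute A in fresh feed = solute A in product, i.e. 823.3×0.318 = (1−0.652)·S12·0.487.
S12 = 261.81/(0.487×0.348) = 1544.8 t/h.
Recycle S10 = 0.652×1544.8 = 1007.2 t/h.
Combined feed S5 = 823.3 + 1007.2 = 1830.5 t/h.

1831 t/h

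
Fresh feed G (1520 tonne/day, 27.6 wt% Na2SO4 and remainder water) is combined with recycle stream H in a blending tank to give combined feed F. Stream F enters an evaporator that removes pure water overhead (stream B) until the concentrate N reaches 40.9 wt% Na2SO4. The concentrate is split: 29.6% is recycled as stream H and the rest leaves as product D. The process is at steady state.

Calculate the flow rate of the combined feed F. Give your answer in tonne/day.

Overall Na2SO4 balance (none leaves overhead): Na2SO4 in fresh feed = Na2SO4 in product, i.e. 1520×0.276 = (1−0.296)·N·0.409.
N = 419.52/(0.409×0.704) = 1457 tonne/day.
Recycle H = 0.296×1457 = 431.27 tonne/day.
Combined feed F = 1520 + 431.27 = 1951.3 tonne/day.

1951 tonne/day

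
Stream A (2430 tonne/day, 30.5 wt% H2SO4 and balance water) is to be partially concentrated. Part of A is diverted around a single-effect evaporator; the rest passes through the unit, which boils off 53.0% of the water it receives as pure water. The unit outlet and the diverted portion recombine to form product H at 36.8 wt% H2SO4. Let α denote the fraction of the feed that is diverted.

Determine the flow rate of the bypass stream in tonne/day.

1301 tonne/day

All 2430×0.305 = 741.15 tonne/day of H2SO4 reaches H, so H = 741.15/0.368 = 2014 tonne/day and vapour = 416.01 tonne/day.
The evaporator receives (1−α)·2430 of feed at 0.695 water and removes 0.530 of that water:
0.530×0.695×(1−α)×2430 = 416.01
(1−α) = 416.01/895.09 = 0.4648;  α = 0.5352.
Bypass flow = 0.5352×2430 = 1300.6 tonne/day.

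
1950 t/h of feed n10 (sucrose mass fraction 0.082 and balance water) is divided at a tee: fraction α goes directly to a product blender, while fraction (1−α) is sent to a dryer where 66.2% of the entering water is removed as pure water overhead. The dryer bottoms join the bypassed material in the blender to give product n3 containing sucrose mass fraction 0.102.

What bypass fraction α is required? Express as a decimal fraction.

All 1950×0.082 = 159.9 t/h of sucrose reaches n3, so n3 = 159.9/0.102 = 1567.6 t/h and vapour = 382.35 t/h.
The evaporator receives (1−α)·1950 of feed at 0.918 water and removes 0.662 of that water:
0.662×0.918×(1−α)×1950 = 382.35
(1−α) = 382.35/1185 = 0.3226;  α = 0.6774.

0.677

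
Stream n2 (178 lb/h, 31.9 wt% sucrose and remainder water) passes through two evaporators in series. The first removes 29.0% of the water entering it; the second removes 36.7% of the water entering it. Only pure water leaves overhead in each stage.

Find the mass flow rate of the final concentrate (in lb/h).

111.3 lb/h

water in feed = 178×0.681 = 121.22 lb/h.
After stage 1: water left = (1−0.290)×121.22 = 86.065; stream total = 142.85 lb/h.
After stage 2: water left = (1−0.367)×86.065 = 54.479; final concentrate = 111.26 lb/h.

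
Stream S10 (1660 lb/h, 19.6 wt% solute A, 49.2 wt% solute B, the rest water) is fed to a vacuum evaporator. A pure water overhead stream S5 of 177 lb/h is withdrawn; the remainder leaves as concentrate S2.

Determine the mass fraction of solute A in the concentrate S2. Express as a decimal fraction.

0.219

solute A is not removed: 1660×0.196 = 325.36 lb/h of solute A enters S2.
Concentrate = 1660 − 177 = 1483 lb/h.
Mass fraction = 325.36/1483 = 0.219.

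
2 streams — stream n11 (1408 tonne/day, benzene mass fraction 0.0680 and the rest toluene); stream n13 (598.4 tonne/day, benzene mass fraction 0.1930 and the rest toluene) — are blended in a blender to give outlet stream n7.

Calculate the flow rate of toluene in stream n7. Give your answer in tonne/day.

1795 tonne/day

toluene out = toluene in = 1408×0.932 + 598.4×0.807 = 1795.2 tonne/day.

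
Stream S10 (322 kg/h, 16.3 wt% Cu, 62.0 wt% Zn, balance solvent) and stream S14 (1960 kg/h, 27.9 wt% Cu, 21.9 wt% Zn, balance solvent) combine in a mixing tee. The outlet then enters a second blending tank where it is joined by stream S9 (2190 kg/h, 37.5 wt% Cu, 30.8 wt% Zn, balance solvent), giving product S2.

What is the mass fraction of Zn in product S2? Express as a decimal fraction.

Overall, product flow = 4472 kg/h.
Zn in = 322×0.620 + 1960×0.219 + 2190×0.308 = 1303.4 kg/h.
Zn fraction in S2 = 0.291.

0.291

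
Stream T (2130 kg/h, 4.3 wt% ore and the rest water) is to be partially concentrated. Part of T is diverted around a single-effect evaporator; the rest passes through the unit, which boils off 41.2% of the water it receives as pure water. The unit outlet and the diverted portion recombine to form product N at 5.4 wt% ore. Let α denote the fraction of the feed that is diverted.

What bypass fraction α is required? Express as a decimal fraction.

All 2130×0.043 = 91.59 kg/h of ore reaches N, so N = 91.59/0.054 = 1696.1 kg/h and vapour = 433.89 kg/h.
The evaporator receives (1−α)·2130 of feed at 0.957 water and removes 0.412 of that water:
0.412×0.957×(1−α)×2130 = 433.89
(1−α) = 433.89/839.82 = 0.5166;  α = 0.4834.

0.483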